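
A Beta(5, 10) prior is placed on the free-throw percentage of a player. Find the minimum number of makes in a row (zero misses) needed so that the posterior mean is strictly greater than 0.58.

k = 9

After k makes and 0 misses the posterior is Beta(5+k, 10), with mean (5+k)/(5+10+k).
Set (5+k)/(15+k) > 0.58 and solve: k > (0.58·15 − 5)/(1 − 0.58) = 8.810.
The smallest integer exceeding 8.810 is 9, and checking k=9: (14)/(24) = 0.5833 > 0.58.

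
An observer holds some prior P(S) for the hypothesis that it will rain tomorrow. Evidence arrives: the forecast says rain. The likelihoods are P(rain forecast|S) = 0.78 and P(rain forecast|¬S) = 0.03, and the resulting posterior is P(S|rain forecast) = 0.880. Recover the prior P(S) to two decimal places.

Bayes' rule in odds form gives O(S|E) = O(S)·[P(E|S)/P(E|¬S)], hence O(S) = O(S|E)/LR.
Posterior odds = 0.880/(1−0.880) = 7.3333. LR = 0.78/0.03 = 26.0000.
Prior odds = 7.3333/26.0000 = 0.2821, so P(S) = 0.2821/(1+0.2821) ≈ 0.22.

P(S) = 0.22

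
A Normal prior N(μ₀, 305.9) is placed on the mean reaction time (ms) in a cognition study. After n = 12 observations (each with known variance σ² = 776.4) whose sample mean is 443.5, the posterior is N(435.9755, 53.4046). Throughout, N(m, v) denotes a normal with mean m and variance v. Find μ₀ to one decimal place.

μ₀ = 400.4

With known observation variance, the Normal–Normal posterior has precision τ_n = τ₀ + n/σ² and mean μ_n = (τ₀μ₀ + (n/σ²)x̄)/τ_n.
Here τ₀ = 1/305.9 = 0.003269 and τ_data = 12/776.4 = 0.015456, so τ_n = 0.018725.
Rearranging for μ₀: μ₀ = (μ_n·τ_n − τ_data·x̄)/τ₀ = (435.9755·0.018725 − 0.015456·443.5) / 0.003269 = 1.308905/0.003269 ≈ 400.4.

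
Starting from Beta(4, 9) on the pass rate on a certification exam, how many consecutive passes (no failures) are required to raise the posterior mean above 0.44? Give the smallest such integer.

k = 4

After k passes and 0 failures the posterior is Beta(4+k, 9), with mean (4+k)/(4+9+k).
Set (4+k)/(13+k) > 0.44 and solve: k > (0.44·13 − 4)/(1 − 0.44) = 3.071.
The smallest integer exceeding 3.071 is 4, and checking k=4: (8)/(17) = 0.4706 > 0.44.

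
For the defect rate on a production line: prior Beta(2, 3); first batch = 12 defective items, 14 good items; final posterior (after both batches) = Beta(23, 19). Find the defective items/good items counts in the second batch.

Sequential conjugate updates are equivalent to a single update on the pooled data, so total successes = posterior α − prior α and total failures = posterior β − prior β.
Total across both batches: 23−2=21 defective items, 19−3=16 good items.
Subtract the first batch: 21−12=9 defective items and 16−14=2 good items.

9 defective items and 2 good items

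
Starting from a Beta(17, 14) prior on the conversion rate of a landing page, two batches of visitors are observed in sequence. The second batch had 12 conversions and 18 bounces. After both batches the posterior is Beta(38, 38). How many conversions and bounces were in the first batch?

9 conversions and 6 bounces

Because Beta–binomial updating is additive in the counts, the combined data contributed (α_post−α_prior, β_post−β_prior) successes and failures.
Total across both batches: 38−17=21 conversions, 38−14=24 bounces.
Subtract the second batch: 21−12=9 conversions and 24−18=6 bounces.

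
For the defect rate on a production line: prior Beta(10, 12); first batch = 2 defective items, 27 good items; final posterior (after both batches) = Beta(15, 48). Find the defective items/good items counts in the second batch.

3 defective items and 9 good items

Sequential conjugate updates are equivalent to a single update on the pooled data, so total successes = posterior α − prior α and total failures = posterior β − prior β.
Total across both batches: 15−10=5 defective items, 48−12=36 good items.
Subtract the first batch: 5−2=3 defective items and 36−27=9 good items.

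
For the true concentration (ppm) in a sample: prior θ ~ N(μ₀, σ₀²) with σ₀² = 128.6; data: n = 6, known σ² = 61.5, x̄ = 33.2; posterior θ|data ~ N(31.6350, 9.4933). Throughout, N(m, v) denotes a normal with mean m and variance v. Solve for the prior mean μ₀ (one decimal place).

With known observation variance, the Normal–Normal posterior has precision τ_n = τ₀ + n/σ² and mean μ_n = (τ₀μ₀ + (n/σ²)x̄)/τ_n.
Here τ₀ = 1/128.6 = 0.007776 and τ_data = 6/61.5 = 0.097561, so τ_n = 0.105337.
Rearranging for μ₀: μ₀ = (μ_n·τ_n − τ_data·x̄)/τ₀ = (31.6350·0.105337 − 0.097561·33.2) / 0.007776 = 0.093311/0.007776 ≈ 12.0.

μ₀ = 12.0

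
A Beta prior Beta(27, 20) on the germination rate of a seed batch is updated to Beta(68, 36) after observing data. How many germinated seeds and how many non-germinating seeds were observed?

41 germinated seeds and 16 non-germinating seeds

Under Beta–binomial conjugacy the posterior parameters are (a+s, b+f).
So s = 68 − 27 = 41 and f = 36 − 20 = 16.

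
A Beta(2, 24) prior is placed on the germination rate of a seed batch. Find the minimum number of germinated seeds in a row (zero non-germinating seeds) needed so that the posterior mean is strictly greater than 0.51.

After k germinated seeds and 0 non-germinating seeds the posterior is Beta(2+k, 24), with mean (2+k)/(2+24+k).
Set (2+k)/(26+k) > 0.51 and solve: k > (0.51·26 − 2)/(1 − 0.51) = 22.980.
The smallest integer exceeding 22.980 is 23.

k = 23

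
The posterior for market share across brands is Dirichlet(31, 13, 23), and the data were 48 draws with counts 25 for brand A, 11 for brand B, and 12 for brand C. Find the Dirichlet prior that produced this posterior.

For a Dirichlet(α) prior with multinomial counts c, the posterior is Dirichlet(α + c) componentwise.
Subtract each count from the matching posterior parameter: 31−25=6, 13−11=2, 23−12=11.

Dirichlet(6, 2, 11)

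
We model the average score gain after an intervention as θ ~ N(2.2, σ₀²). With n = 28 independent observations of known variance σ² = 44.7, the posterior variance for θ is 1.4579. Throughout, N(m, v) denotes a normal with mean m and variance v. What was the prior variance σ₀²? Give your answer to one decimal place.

Posterior precision equals prior precision plus data precision: 1/σ_n² = 1/σ₀² + n/σ².
So 1/σ₀² = 1/1.4579 − 28/44.7 = 0.685918 − 0.626398 = 0.059520.
Hence σ₀² = 1/0.059520 ≈ 16.8.

σ₀² = 16.8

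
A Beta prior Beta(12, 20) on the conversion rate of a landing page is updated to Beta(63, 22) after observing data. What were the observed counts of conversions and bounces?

Under Beta–binomial conjugacy the posterior parameters are (a+s, b+f).
Match parameters: s=63−12=51, f=22−20=2.

51 conversions and 2 bounces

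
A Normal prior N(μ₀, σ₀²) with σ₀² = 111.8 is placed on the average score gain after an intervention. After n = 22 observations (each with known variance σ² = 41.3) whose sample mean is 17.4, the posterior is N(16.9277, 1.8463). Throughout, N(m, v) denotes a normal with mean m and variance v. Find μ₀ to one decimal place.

With known observation variance, the Normal–Normal posterior has precision τ_n = τ₀ + n/σ² and mean μ_n = (τ₀μ₀ + (n/σ²)x̄)/τ_n.
Here τ₀ = 1/111.8 = 0.008945 and τ_data = 22/41.3 = 0.532688, so τ_n = 0.541633.
Rearranging for μ₀: μ₀ = (μ_n·τ_n − τ_data·x̄)/τ₀ = (16.9277·0.541633 − 0.532688·17.4) / 0.008945 = -0.100170/0.008945 ≈ -11.2.

μ₀ = -11.2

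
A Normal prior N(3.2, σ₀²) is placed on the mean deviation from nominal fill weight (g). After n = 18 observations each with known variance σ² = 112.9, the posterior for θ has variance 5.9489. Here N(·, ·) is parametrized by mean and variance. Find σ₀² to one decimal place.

Posterior precision equals prior precision plus data precision: 1/σ_n² = 1/σ₀² + n/σ².
So 1/σ₀² = 1/5.9489 − 18/112.9 = 0.168098 − 0.159433 = 0.008665.
Hence σ₀² = 1/0.008665 ≈ 115.4.

σ₀² = 115.4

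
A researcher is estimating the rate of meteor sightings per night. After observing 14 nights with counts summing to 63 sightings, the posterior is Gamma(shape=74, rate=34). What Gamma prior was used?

Gamma–Poisson conjugacy: posterior shape = α + Σxᵢ, posterior rate = β + n.
So α = 74 − 63 = 11 and β = 34 − 14 = 20.

Gamma(shape=11, rate=20)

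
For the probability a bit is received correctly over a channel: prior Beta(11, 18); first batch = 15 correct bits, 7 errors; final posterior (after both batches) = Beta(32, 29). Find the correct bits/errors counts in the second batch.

Sequential conjugate updates are equivalent to a single update on the pooled data, so total successes = posterior α − prior α and total failures = posterior β − prior β.
Total across both batches: 32−11=21 correct bits, 29−18=11 errors.
Subtract the first batch: 21−15=6 correct bits and 11−7=4 errors.

6 correct bits and 4 errors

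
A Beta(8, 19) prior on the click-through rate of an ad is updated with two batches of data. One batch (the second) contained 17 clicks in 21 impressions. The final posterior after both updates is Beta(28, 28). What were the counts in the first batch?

3 clicks and 5 non-clicks

Sequential conjugate updates are equivalent to a single update on the pooled data, so total successes = posterior α − prior α and total failures = posterior β − prior β.
Total across both batches: 28−8=20 clicks, 28−19=9 non-clicks.
Subtract the second batch: 20−17=3 clicks and 9−4=5 non-clicks.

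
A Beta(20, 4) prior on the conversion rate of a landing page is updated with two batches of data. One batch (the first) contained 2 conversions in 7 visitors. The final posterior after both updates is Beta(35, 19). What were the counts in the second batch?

13 conversions and 10 bounces

Because Beta–binomial updating is additive in the counts, the combined data contributed (α_post−α_prior, β_post−β_prior) successes and failures.
Total across both batches: 35−20=15 conversions, 19−4=15 bounces.
Subtract the first batch: 15−2=13 conversions and 15−5=10 bounces.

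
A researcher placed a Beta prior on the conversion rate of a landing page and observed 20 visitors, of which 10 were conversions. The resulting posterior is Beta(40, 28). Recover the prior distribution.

Under Beta–binomial conjugacy the posterior parameters are (a+s, b+f).
Subtract the data counts: 40−10=30, 28−10=18.

Beta(30, 18)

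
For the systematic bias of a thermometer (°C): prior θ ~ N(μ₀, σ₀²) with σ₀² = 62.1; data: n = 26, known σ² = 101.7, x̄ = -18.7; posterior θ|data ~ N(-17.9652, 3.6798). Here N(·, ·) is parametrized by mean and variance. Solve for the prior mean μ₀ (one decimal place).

μ₀ = -6.3

The posterior mean is a precision-weighted average: μ_n = (τ₀μ₀ + τ_data·x̄)/(τ₀+τ_data), with τ₀=1/σ₀² and τ_data=n/σ².
Here τ₀ = 1/62.1 = 0.016103 and τ_data = 26/101.7 = 0.255654, so τ_n = 0.271757.
Rearranging for μ₀: μ₀ = (μ_n·τ_n − τ_data·x̄)/τ₀ = (-17.9652·0.271757 − 0.255654·-18.7) / 0.016103 = -0.101439/0.016103 ≈ -6.3.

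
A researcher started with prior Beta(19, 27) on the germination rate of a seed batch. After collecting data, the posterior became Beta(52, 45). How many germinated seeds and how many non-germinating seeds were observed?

A Beta(α, β) prior with s successes and f failures in binomial data gives a Beta(α+s, β+f) posterior.
Match parameters: s=52−19=33, f=45−27=18.

33 germinated seeds and 18 non-germinating seeds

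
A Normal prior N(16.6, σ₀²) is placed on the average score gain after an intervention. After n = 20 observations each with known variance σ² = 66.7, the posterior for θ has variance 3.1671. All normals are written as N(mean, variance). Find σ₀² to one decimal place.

σ₀² = 62.9

Posterior precision equals prior precision plus data precision: 1/σ_n² = 1/σ₀² + n/σ².
So 1/σ₀² = 1/3.1671 − 20/66.7 = 0.315746 − 0.299850 = 0.015896.
Hence σ₀² = 1/0.015896 ≈ 62.9.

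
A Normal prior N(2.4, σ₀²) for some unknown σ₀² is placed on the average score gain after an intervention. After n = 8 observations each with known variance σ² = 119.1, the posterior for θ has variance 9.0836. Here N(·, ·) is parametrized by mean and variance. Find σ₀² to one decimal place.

σ₀² = 23.3

Posterior precision equals prior precision plus data precision: 1/σ_n² = 1/σ₀² + n/σ².
So 1/σ₀² = 1/9.0836 − 8/119.1 = 0.110089 − 0.067170 = 0.042919.
Hence σ₀² = 1/0.042919 ≈ 23.3.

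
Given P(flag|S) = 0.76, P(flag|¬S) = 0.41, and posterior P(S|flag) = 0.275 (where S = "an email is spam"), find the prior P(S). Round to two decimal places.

P(S) = 0.17

In odds form, posterior odds = prior odds × likelihood ratio, so prior odds = posterior odds ÷ LR.
Posterior odds = 0.275/(1−0.275) = 0.3793. LR = 0.76/0.41 = 1.8537.
Prior odds = 0.3793/1.8537 = 0.2046, so P(S) = 0.2046/(1+0.2046) ≈ 0.17.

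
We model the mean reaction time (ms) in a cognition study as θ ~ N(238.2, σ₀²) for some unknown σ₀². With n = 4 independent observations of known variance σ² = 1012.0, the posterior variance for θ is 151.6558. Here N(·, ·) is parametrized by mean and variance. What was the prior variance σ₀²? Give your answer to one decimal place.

For the Normal–Normal model with known σ², precisions add: τ_n = τ₀ + n/σ².
So 1/σ₀² = 1/151.6558 − 4/1012.0 = 0.006594 − 0.003953 = 0.002641.
Hence σ₀² = 1/0.002641 ≈ 378.6.

σ₀² = 378.6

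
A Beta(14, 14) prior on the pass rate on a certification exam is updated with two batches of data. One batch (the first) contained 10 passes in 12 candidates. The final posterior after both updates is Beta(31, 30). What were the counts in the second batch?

Sequential conjugate updates are equivalent to a single update on the pooled data, so total successes = posterior α − prior α and total failures = posterior β − prior β.
Total across both batches: 31−14=17 passes, 30−14=16 failures.
Subtract the first batch: 17−10=7 passes and 16−2=14 failures.

7 passes and 14 failures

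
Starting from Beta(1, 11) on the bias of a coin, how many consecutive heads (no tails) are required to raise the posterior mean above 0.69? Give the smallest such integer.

After k heads and 0 tails the posterior is Beta(1+k, 11), with mean (1+k)/(1+11+k).
Set (1+k)/(12+k) > 0.69 and solve: k > (0.69·12 − 1)/(1 − 0.69) = 23.484.
The smallest integer exceeding 23.484 is 24.

k = 24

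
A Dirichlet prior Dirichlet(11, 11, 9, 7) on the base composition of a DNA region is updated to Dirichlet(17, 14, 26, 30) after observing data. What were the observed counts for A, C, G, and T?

counts (6, 3, 17, 23)

For a Dirichlet(α) prior with multinomial counts c, the posterior is Dirichlet(α + c) componentwise.
Counts are posterior − prior componentwise: 17−11=6, 14−11=3, 26−9=17, 30−7=23.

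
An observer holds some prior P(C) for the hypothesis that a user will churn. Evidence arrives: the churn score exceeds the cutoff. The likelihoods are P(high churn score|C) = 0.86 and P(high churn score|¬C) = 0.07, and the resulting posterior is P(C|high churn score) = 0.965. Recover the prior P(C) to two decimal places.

P(C) = 0.69

In odds form, posterior odds = prior odds × likelihood ratio, so prior odds = posterior odds ÷ LR.
Posterior odds = 0.965/(1−0.965) = 27.5714. LR = 0.86/0.07 = 12.2857.
Prior odds = 27.5714/12.2857 = 2.2442, so P(C) = 2.2442/(1+2.2442) ≈ 0.69.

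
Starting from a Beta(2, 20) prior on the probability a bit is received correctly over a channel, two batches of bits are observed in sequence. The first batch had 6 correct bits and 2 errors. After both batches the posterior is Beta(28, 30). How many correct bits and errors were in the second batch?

20 correct bits and 8 errors

Because Beta–binomial updating is additive in the counts, the combined data contributed (α_post−α_prior, β_post−β_prior) successes and failures.
Total across both batches: 28−2=26 correct bits, 30−20=10 errors.
Subtract the first batch: 26−6=20 correct bits and 10−2=8 errors.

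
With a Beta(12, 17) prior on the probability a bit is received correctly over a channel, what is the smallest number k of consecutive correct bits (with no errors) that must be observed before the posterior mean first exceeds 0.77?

After k correct bits and 0 errors the posterior is Beta(12+k, 17), with mean (12+k)/(12+17+k).
Set (12+k)/(29+k) > 0.77 and solve: k > (0.77·29 − 12)/(1 − 0.77) = 44.913.
The smallest integer exceeding 44.913 is 45.

k = 45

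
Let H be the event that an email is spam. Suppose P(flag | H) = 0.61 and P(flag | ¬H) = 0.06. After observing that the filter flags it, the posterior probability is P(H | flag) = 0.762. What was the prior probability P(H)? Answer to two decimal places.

Bayes' rule in odds form gives O(H|E) = O(H)·[P(E|H)/P(E|¬H)], hence O(H) = O(H|E)/LR.
Posterior odds = 0.762/(1−0.762) = 3.2017. LR = 0.61/0.06 = 10.1667.
Prior odds = 3.2017/10.1667 = 0.3149, so P(H) = 0.3149/(1+0.3149) ≈ 0.24.

P(H) = 0.24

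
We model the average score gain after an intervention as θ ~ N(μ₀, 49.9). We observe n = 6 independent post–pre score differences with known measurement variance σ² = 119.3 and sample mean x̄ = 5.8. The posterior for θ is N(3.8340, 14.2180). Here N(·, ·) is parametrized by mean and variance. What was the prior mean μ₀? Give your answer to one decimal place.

With known observation variance, the Normal–Normal posterior has precision τ_n = τ₀ + n/σ² and mean μ_n = (τ₀μ₀ + (n/σ²)x̄)/τ_n.
Here τ₀ = 1/49.9 = 0.020040 and τ_data = 6/119.3 = 0.050293, so τ_n = 0.070333.
Rearranging for μ₀: μ₀ = (μ_n·τ_n − τ_data·x̄)/τ₀ = (3.8340·0.070333 − 0.050293·5.8) / 0.020040 = -0.022043/0.020040 ≈ -1.1.

μ₀ = -1.1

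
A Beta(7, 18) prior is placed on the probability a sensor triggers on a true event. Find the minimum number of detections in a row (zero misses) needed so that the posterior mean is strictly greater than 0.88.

After k detections and 0 misses the posterior is Beta(7+k, 18), with mean (7+k)/(7+18+k).
Set (7+k)/(25+k) > 0.88 and solve: k > (0.88·25 − 7)/(1 − 0.88) = 125.000.
The smallest integer exceeding 125.000 is 126, and checking k=126: (133)/(151) = 0.8808 > 0.88.

k = 126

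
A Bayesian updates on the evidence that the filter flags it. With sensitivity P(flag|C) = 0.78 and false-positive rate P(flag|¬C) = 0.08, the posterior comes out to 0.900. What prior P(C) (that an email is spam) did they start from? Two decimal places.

P(C) = 0.48

In odds form, posterior odds = prior odds × likelihood ratio, so prior odds = posterior odds ÷ LR.
Posterior odds = 0.900/(1−0.900) = 9.0000. LR = 0.78/0.08 = 9.7500.
Prior odds = 9.0000/9.7500 = 0.9231, so P(C) = 0.9231/(1+0.9231) ≈ 0.48.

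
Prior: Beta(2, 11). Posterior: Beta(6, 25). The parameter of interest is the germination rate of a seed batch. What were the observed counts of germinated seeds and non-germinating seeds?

4 germinated seeds and 14 non-germinating seeds

Beta is conjugate to the binomial likelihood: posterior = Beta(α+s, β+f).
So s = 6 − 2 = 4 and f = 25 − 11 = 14.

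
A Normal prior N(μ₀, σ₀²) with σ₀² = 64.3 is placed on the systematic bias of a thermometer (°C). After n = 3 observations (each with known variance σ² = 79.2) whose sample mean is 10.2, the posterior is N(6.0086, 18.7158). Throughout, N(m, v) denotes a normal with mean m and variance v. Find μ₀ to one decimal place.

μ₀ = -4.2

With known observation variance, the Normal–Normal posterior has precision τ_n = τ₀ + n/σ² and mean μ_n = (τ₀μ₀ + (n/σ²)x̄)/τ_n.
Here τ₀ = 1/64.3 = 0.015552 and τ_data = 3/79.2 = 0.037879, so τ_n = 0.053431.
Rearranging for μ₀: μ₀ = (μ_n·τ_n − τ_data·x̄)/τ₀ = (6.0086·0.053431 − 0.037879·10.2) / 0.015552 = -0.065320/0.015552 ≈ -4.2.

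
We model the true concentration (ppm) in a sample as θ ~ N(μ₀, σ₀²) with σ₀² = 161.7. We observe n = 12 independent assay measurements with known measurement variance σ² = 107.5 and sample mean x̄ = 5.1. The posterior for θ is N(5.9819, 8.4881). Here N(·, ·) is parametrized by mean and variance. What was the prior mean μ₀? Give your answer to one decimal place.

μ₀ = 21.9

With known observation variance, the Normal–Normal posterior has precision τ_n = τ₀ + n/σ² and mean μ_n = (τ₀μ₀ + (n/σ²)x̄)/τ_n.
Here τ₀ = 1/161.7 = 0.006184 and τ_data = 12/107.5 = 0.111628, so τ_n = 0.117812.
Rearranging for μ₀: μ₀ = (μ_n·τ_n − τ_data·x̄)/τ₀ = (5.9819·0.117812 − 0.111628·5.1) / 0.006184 = 0.135437/0.006184 ≈ 21.9.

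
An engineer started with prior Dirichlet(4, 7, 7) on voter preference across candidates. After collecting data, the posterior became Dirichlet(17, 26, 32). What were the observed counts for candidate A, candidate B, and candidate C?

For a Dirichlet(α) prior with multinomial counts c, the posterior is Dirichlet(α + c) componentwise.
Counts are posterior − prior componentwise: 17−4=13, 26−7=19, 32−7=25.

counts (13, 19, 25)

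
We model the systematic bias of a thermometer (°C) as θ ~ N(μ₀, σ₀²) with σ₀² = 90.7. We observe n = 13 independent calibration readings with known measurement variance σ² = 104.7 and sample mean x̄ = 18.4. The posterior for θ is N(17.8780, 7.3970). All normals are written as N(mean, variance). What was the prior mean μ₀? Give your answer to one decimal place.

μ₀ = 12.0

With known observation variance, the Normal–Normal posterior has precision τ_n = τ₀ + n/σ² and mean μ_n = (τ₀μ₀ + (n/σ²)x̄)/τ_n.
Here τ₀ = 1/90.7 = 0.011025 and τ_data = 13/104.7 = 0.124164, so τ_n = 0.135189.
Rearranging for μ₀: μ₀ = (μ_n·τ_n − τ_data·x̄)/τ₀ = (17.8780·0.135189 − 0.124164·18.4) / 0.011025 = 0.132291/0.011025 ≈ 12.0.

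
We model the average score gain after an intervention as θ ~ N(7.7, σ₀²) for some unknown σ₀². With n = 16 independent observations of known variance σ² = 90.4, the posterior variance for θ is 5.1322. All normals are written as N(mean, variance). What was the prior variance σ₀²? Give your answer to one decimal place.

σ₀² = 56.0

Posterior precision equals prior precision plus data precision: 1/σ_n² = 1/σ₀² + n/σ².
So 1/σ₀² = 1/5.1322 − 16/90.4 = 0.194848 − 0.176991 = 0.017857.
Hence σ₀² = 1/0.017857 ≈ 56.0.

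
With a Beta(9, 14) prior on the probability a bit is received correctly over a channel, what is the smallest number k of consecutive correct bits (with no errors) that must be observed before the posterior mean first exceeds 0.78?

k = 41

After k correct bits and 0 errors the posterior is Beta(9+k, 14), with mean (9+k)/(9+14+k).
Set (9+k)/(23+k) > 0.78 and solve: k > (0.78·23 − 9)/(1 − 0.78) = 40.636.
The smallest integer exceeding 40.636 is 41, and checking k=41: (50)/(64) = 0.7812 > 0.78.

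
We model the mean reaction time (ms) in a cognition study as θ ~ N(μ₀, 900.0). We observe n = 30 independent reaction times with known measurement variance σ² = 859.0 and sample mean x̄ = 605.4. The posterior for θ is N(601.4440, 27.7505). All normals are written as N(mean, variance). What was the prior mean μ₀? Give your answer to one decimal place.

With known observation variance, the Normal–Normal posterior has precision τ_n = τ₀ + n/σ² and mean μ_n = (τ₀μ₀ + (n/σ²)x̄)/τ_n.
Here τ₀ = 1/900.0 = 0.001111 and τ_data = 30/859.0 = 0.034924, so τ_n = 0.036035.
Rearranging for μ₀: μ₀ = (μ_n·τ_n − τ_data·x̄)/τ₀ = (601.4440·0.036035 − 0.034924·605.4) / 0.001111 = 0.530045/0.001111 ≈ 477.1.

μ₀ = 477.1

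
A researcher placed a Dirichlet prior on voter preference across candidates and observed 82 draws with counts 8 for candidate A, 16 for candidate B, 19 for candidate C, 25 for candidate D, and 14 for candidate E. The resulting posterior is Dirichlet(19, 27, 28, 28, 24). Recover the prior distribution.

Dirichlet(11, 11, 9, 3, 10)

For a Dirichlet(α) prior with multinomial counts c, the posterior is Dirichlet(α + c) componentwise.
Subtract each count from the matching posterior parameter: 19−8=11, 27−16=11, 28−19=9, 28−25=3, 24−14=10.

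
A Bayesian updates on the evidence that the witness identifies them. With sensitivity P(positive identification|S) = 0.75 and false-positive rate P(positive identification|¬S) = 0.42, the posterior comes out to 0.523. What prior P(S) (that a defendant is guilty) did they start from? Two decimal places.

P(S) = 0.38

Bayes' rule in odds form gives O(S|E) = O(S)·[P(E|S)/P(E|¬S)], hence O(S) = O(S|E)/LR.
Posterior odds = 0.523/(1−0.523) = 1.0964. LR = 0.75/0.42 = 1.7857.
Prior odds = 1.0964/1.7857 = 0.6140, so P(S) = 0.6140/(1+0.6140) ≈ 0.38.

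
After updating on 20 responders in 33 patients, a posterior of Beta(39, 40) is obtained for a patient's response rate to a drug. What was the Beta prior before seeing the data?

Under Beta–binomial conjugacy the posterior parameters are (a+s, b+f).
So a = 39 − 20 = 19 and b = 40 − 13 = 27.

Beta(19, 27)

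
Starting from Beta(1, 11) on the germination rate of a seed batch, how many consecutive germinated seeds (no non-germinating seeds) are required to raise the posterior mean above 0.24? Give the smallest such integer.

k = 3

After k germinated seeds and 0 non-germinating seeds the posterior is Beta(1+k, 11), with mean (1+k)/(1+11+k).
Set (1+k)/(12+k) > 0.24 and solve: k > (0.24·12 − 1)/(1 − 0.24) = 2.474.
The smallest integer exceeding 2.474 is 3.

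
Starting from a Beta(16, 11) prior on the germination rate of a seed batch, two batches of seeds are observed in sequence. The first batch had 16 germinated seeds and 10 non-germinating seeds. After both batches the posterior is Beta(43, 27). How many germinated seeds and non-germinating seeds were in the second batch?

Because Beta–binomial updating is additive in the counts, the combined data contributed (α_post−α_prior, β_post−β_prior) successes and failures.
Total across both batches: 43−16=27 germinated seeds, 27−11=16 non-germinating seeds.
Subtract the first batch: 27−16=11 germinated seeds and 16−10=6 non-germinating seeds.

11 germinated seeds and 6 non-germinating seeds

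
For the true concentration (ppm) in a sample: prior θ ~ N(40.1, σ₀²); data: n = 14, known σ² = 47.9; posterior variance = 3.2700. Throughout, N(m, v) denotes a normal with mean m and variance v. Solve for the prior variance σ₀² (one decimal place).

Posterior precision equals prior precision plus data precision: 1/σ_n² = 1/σ₀² + n/σ².
So 1/σ₀² = 1/3.2700 − 14/47.9 = 0.305810 − 0.292276 = 0.013534.
Hence σ₀² = 1/0.013534 ≈ 73.9.

σ₀² = 73.9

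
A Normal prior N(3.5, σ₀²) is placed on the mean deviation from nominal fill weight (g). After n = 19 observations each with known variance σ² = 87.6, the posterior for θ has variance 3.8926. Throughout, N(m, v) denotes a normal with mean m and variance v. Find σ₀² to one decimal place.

σ₀² = 25.0

For the Normal–Normal model with known σ², precisions add: τ_n = τ₀ + n/σ².
So 1/σ₀² = 1/3.8926 − 19/87.6 = 0.256898 − 0.216895 = 0.040003.
Hence σ₀² = 1/0.040003 ≈ 25.0.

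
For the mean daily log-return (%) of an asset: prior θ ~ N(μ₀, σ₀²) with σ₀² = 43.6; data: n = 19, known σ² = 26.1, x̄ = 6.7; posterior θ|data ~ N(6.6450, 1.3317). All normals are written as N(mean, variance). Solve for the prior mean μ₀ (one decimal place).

The posterior mean is a precision-weighted average: μ_n = (τ₀μ₀ + τ_data·x̄)/(τ₀+τ_data), with τ₀=1/σ₀² and τ_data=n/σ².
Here τ₀ = 1/43.6 = 0.022936 and τ_data = 19/26.1 = 0.727969, so τ_n = 0.750905.
Rearranging for μ₀: μ₀ = (μ_n·τ_n − τ_data·x̄)/τ₀ = (6.6450·0.750905 − 0.727969·6.7) / 0.022936 = 0.112371/0.022936 ≈ 4.9.

μ₀ = 4.9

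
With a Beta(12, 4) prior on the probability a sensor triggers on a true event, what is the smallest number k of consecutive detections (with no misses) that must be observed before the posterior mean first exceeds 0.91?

k = 29

After k detections and 0 misses the posterior is Beta(12+k, 4), with mean (12+k)/(12+4+k).
Set (12+k)/(16+k) > 0.91 and solve: k > (0.91·16 − 12)/(1 − 0.91) = 28.444.
The smallest integer exceeding 28.444 is 29, and checking k=29: (41)/(45) = 0.9111 > 0.91.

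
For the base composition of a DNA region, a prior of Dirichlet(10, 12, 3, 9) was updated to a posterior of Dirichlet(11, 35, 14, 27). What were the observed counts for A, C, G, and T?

counts (1, 23, 11, 18)

For a Dirichlet(α) prior with multinomial counts c, the posterior is Dirichlet(α + c) componentwise.
Counts are posterior − prior componentwise: 11−10=1, 35−12=23, 14−3=11, 27−9=18.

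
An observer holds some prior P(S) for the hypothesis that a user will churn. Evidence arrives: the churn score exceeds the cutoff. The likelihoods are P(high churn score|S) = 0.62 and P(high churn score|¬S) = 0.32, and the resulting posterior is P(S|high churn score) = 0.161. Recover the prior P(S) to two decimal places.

In odds form, posterior odds = prior odds × likelihood ratio, so prior odds = posterior odds ÷ LR.
Posterior odds = 0.161/(1−0.161) = 0.1919. LR = 0.62/0.32 = 1.9375.
Prior odds = 0.1919/1.9375 = 0.0990, so P(S) = 0.0990/(1+0.0990) ≈ 0.09.

P(S) = 0.09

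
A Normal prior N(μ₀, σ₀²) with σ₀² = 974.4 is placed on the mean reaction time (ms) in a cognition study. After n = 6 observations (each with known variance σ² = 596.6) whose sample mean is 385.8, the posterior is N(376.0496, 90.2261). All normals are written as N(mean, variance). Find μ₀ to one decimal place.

μ₀ = 280.5

The posterior mean is a precision-weighted average: μ_n = (τ₀μ₀ + τ_data·x̄)/(τ₀+τ_data), with τ₀=1/σ₀² and τ_data=n/σ².
Here τ₀ = 1/974.4 = 0.001026 and τ_data = 6/596.6 = 0.010057, so τ_n = 0.011083.
Rearranging for μ₀: μ₀ = (μ_n·τ_n − τ_data·x̄)/τ₀ = (376.0496·0.011083 − 0.010057·385.8) / 0.001026 = 0.287767/0.001026 ≈ 280.5.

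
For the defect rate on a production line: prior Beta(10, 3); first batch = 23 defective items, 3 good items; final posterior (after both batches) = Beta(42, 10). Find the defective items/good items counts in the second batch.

Because Beta–binomial updating is additive in the counts, the combined data contributed (α_post−α_prior, β_post−β_prior) successes and failures.
Total across both batches: 42−10=32 defective items, 10−3=7 good items.
Subtract the first batch: 32−23=9 defective items and 7−3=4 good items.

9 defective items and 4 good items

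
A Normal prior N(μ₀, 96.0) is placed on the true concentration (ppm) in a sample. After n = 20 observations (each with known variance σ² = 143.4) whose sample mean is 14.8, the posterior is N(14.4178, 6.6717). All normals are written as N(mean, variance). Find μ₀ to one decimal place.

μ₀ = 9.3

With known observation variance, the Normal–Normal posterior has precision τ_n = τ₀ + n/σ² and mean μ_n = (τ₀μ₀ + (n/σ²)x̄)/τ_n.
Here τ₀ = 1/96.0 = 0.010417 and τ_data = 20/143.4 = 0.139470, so τ_n = 0.149887.
Rearranging for μ₀: μ₀ = (μ_n·τ_n − τ_data·x̄)/τ₀ = (14.4178·0.149887 − 0.139470·14.8) / 0.010417 = 0.096885/0.010417 ≈ 9.3.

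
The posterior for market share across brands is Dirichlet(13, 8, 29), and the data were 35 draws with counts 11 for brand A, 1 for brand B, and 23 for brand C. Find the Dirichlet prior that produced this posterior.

Dirichlet(2, 7, 6)

For a Dirichlet(α) prior with multinomial counts c, the posterior is Dirichlet(α + c) componentwise.
Subtract each count from the matching posterior parameter: 13−11=2, 8−1=7, 29−23=6.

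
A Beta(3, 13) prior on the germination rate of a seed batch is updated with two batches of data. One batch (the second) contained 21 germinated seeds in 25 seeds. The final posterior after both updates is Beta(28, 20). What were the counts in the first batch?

4 germinated seeds and 3 non-germinating seeds

Sequential conjugate updates are equivalent to a single update on the pooled data, so total successes = posterior α − prior α and total failures = posterior β − prior β.
Total across both batches: 28−3=25 germinated seeds, 20−13=7 non-germinating seeds.
Subtract the second batch: 25−21=4 germinated seeds and 7−4=3 non-germinating seeds.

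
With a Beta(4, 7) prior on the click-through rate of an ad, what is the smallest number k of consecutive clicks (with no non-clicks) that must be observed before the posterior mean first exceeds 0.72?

k = 15

After k clicks and 0 non-clicks the posterior is Beta(4+k, 7), with mean (4+k)/(4+7+k).
Set (4+k)/(11+k) > 0.72 and solve: k > (0.72·11 − 4)/(1 − 0.72) = 14.000.
The smallest integer exceeding 14.000 is 15, and checking k=15: (19)/(26) = 0.7308 > 0.72.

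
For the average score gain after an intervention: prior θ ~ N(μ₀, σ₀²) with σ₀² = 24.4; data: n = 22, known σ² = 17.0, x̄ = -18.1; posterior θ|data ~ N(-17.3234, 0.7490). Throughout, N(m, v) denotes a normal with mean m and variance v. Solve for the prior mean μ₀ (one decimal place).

μ₀ = 7.2

With known observation variance, the Normal–Normal posterior has precision τ_n = τ₀ + n/σ² and mean μ_n = (τ₀μ₀ + (n/σ²)x̄)/τ_n.
Here τ₀ = 1/24.4 = 0.040984 and τ_data = 22/17.0 = 1.294118, so τ_n = 1.335102.
Rearranging for μ₀: μ₀ = (μ_n·τ_n − τ_data·x̄)/τ₀ = (-17.3234·1.335102 − 1.294118·-18.1) / 0.040984 = 0.295030/0.040984 ≈ 7.2.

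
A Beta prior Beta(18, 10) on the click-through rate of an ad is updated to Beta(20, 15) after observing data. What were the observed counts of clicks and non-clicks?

Beta is conjugate to the binomial likelihood: posterior = Beta(α+s, β+f).
Match parameters: s=20−18=2, f=15−10=5.

2 clicks and 5 non-clicks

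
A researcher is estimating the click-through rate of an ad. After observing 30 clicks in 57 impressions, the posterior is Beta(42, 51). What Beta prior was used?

A Beta(α, β) prior with s successes and f failures in binomial data gives a Beta(α+s, β+f) posterior.
So α = 42 − 30 = 12 and β = 51 − 27 = 24.

Beta(12, 24)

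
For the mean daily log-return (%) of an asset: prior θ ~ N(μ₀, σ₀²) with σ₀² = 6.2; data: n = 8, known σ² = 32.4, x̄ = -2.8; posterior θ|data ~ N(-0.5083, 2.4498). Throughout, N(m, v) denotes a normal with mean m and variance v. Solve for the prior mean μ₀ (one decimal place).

With known observation variance, the Normal–Normal posterior has precision τ_n = τ₀ + n/σ² and mean μ_n = (τ₀μ₀ + (n/σ²)x̄)/τ_n.
Here τ₀ = 1/6.2 = 0.161290 and τ_data = 8/32.4 = 0.246914, so τ_n = 0.408204.
Rearranging for μ₀: μ₀ = (μ_n·τ_n − τ_data·x̄)/τ₀ = (-0.5083·0.408204 − 0.246914·-2.8) / 0.161290 = 0.483869/0.161290 ≈ 3.0.

μ₀ = 3.0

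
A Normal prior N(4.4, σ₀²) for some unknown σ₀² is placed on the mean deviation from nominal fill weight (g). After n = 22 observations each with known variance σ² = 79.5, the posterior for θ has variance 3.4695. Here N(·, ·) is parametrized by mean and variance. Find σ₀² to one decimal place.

σ₀² = 87.0

For the Normal–Normal model with known σ², precisions add: τ_n = τ₀ + n/σ².
So 1/σ₀² = 1/3.4695 − 22/79.5 = 0.288226 − 0.276730 = 0.011496.
Hence σ₀² = 1/0.011496 ≈ 87.0.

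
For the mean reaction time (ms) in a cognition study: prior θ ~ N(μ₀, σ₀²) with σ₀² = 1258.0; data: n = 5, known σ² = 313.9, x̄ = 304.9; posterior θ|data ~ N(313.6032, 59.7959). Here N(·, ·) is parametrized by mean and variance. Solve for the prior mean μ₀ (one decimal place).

μ₀ = 488.0

The posterior mean is a precision-weighted average: μ_n = (τ₀μ₀ + τ_data·x̄)/(τ₀+τ_data), with τ₀=1/σ₀² and τ_data=n/σ².
Here τ₀ = 1/1258.0 = 0.000795 and τ_data = 5/313.9 = 0.015929, so τ_n = 0.016724.
Rearranging for μ₀: μ₀ = (μ_n·τ_n − τ_data·x̄)/τ₀ = (313.6032·0.016724 − 0.015929·304.9) / 0.000795 = 0.387948/0.000795 ≈ 488.0.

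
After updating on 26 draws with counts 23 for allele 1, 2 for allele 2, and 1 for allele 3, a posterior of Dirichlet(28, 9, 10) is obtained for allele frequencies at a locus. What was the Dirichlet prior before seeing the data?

For a Dirichlet(α) prior with multinomial counts c, the posterior is Dirichlet(α + c) componentwise.
Subtract each count from the matching posterior parameter: 28−23=5, 9−2=7, 10−1=9.

Dirichlet(5, 7, 9)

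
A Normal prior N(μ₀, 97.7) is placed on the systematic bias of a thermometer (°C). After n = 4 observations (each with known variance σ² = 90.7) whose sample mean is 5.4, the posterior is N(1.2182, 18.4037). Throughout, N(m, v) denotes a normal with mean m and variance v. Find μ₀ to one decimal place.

The posterior mean is a precision-weighted average: μ_n = (τ₀μ₀ + τ_data·x̄)/(τ₀+τ_data), with τ₀=1/σ₀² and τ_data=n/σ².
Here τ₀ = 1/97.7 = 0.010235 and τ_data = 4/90.7 = 0.044101, so τ_n = 0.054336.
Rearranging for μ₀: μ₀ = (μ_n·τ_n − τ_data·x̄)/τ₀ = (1.2182·0.054336 − 0.044101·5.4) / 0.010235 = -0.171953/0.010235 ≈ -16.8.

μ₀ = -16.8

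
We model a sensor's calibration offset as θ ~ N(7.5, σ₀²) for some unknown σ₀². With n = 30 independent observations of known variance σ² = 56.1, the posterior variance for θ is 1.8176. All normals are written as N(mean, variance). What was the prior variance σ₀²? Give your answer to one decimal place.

For the Normal–Normal model with known σ², precisions add: τ_n = τ₀ + n/σ².
So 1/σ₀² = 1/1.8176 − 30/56.1 = 0.550176 − 0.534759 = 0.015417.
Hence σ₀² = 1/0.015417 ≈ 64.9.

σ₀² = 64.9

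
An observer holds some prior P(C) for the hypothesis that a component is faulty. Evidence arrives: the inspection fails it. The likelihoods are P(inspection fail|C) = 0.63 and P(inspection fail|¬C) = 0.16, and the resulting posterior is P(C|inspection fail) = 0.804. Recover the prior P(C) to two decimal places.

P(C) = 0.51

Bayes' rule in odds form gives O(C|E) = O(C)·[P(E|C)/P(E|¬C)], hence O(C) = O(C|E)/LR.
Posterior odds = 0.804/(1−0.804) = 4.1020. LR = 0.63/0.16 = 3.9375.
Prior odds = 4.1020/3.9375 = 1.0418, so P(C) = 1.0418/(1+1.0418) ≈ 0.51.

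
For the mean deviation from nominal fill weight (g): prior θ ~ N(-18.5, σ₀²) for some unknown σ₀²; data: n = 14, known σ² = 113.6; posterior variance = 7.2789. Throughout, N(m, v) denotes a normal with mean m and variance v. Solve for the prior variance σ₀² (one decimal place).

σ₀² = 70.7

For the Normal–Normal model with known σ², precisions add: τ_n = τ₀ + n/σ².
So 1/σ₀² = 1/7.2789 − 14/113.6 = 0.137383 − 0.123239 = 0.014144.
Hence σ₀² = 1/0.014144 ≈ 70.7.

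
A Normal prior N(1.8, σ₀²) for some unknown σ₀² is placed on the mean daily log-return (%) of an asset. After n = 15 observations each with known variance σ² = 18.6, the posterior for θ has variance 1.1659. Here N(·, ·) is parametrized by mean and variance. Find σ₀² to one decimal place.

For the Normal–Normal model with known σ², precisions add: τ_n = τ₀ + n/σ².
So 1/σ₀² = 1/1.1659 − 15/18.6 = 0.857706 − 0.806452 = 0.051254.
Hence σ₀² = 1/0.051254 ≈ 19.5.

σ₀² = 19.5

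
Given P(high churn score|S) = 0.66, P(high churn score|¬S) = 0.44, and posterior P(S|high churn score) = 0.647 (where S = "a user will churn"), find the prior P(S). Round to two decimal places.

Bayes' rule in odds form gives O(S|E) = O(S)·[P(E|S)/P(E|¬S)], hence O(S) = O(S|E)/LR.
Posterior odds = 0.647/(1−0.647) = 1.8329. LR = 0.66/0.44 = 1.5000.
Prior odds = 1.8329/1.5000 = 1.2219, so P(S) = 1.2219/(1+1.2219) ≈ 0.55.

P(S) = 0.55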